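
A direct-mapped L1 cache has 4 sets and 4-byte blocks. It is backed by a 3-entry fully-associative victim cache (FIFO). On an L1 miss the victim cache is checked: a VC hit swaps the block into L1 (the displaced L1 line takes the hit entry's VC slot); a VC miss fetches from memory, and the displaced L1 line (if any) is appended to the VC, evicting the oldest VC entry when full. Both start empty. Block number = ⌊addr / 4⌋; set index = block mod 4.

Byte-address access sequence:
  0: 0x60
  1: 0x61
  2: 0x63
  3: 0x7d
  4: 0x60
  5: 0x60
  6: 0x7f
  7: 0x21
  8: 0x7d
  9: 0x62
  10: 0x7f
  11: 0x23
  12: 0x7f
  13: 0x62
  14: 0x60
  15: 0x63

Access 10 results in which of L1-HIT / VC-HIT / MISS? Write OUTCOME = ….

  [0] addr=0x60 blk=24 s=0: MISS | VC []
  [1] addr=0x61 blk=24 s=0: L1-HIT | VC []
  [2] addr=0x63 blk=24 s=0: L1-HIT | VC []
  [3] addr=0x7d blk=31 s=3: MISS | VC []
  [4] addr=0x60 blk=24 s=0: L1-HIT | VC []
  [5] addr=0x60 blk=24 s=0: L1-HIT | VC []
  [6] addr=0x7f blk=31 s=3: L1-HIT | VC []
  [7] addr=0x21 blk=8 s=0: MISS | VC [24]
  [8] addr=0x7d blk=31 s=3: L1-HIT | VC [24]
  [9] addr=0x62 blk=24 s=0: VC-HIT | VC [8]
  [10] addr=0x7f blk=31 s=3: L1-HIT | VC [8]
  [11] addr=0x23 blk=8 s=0: VC-HIT | VC [24]
  [12] addr=0x7f blk=31 s=3: L1-HIT | VC [24]
  [13] addr=0x62 blk=24 s=0: VC-HIT | VC [8]
  [14] addr=0x60 blk=24 s=0: L1-HIT | VC [8]
  [15] addr=0x63 blk=24 s=0: L1-HIT | VC [8]

OUTCOME = L1-HIT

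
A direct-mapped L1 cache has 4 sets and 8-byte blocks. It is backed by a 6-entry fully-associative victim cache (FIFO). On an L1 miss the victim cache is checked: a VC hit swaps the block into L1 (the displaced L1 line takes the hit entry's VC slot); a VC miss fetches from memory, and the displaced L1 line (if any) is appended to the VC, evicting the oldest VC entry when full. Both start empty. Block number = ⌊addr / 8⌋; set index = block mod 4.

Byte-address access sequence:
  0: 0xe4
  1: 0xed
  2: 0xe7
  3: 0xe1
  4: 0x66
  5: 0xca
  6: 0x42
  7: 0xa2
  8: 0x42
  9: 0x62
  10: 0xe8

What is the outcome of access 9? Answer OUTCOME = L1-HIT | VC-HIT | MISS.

0: 0xe4 (blk 28, set 0) → MISS  vc=[]
1: 0xed (blk 29, set 1) → MISS  vc=[]
2: 0xe7 (blk 28, set 0) → L1-HIT  vc=[]
3: 0xe1 (blk 28, set 0) → L1-HIT  vc=[]
4: 0x66 (blk 12, set 0) → MISS  vc=[28]
5: 0xca (blk 25, set 1) → MISS  vc=[28, 29]
6: 0x42 (blk 8, set 0) → MISS  vc=[28, 29, 12]
7: 0xa2 (blk 20, set 0) → MISS  vc=[28, 29, 12, 8]
8: 0x42 (blk 8, set 0) → VC-HIT  vc=[28, 29, 12, 20]
9: 0x62 (blk 12, set 0) → VC-HIT  vc=[28, 29, 8, 20]
10: 0xe8 (blk 29, set 1) → VC-HIT  vc=[28, 25, 8, 20]

OUTCOME = VC-HIT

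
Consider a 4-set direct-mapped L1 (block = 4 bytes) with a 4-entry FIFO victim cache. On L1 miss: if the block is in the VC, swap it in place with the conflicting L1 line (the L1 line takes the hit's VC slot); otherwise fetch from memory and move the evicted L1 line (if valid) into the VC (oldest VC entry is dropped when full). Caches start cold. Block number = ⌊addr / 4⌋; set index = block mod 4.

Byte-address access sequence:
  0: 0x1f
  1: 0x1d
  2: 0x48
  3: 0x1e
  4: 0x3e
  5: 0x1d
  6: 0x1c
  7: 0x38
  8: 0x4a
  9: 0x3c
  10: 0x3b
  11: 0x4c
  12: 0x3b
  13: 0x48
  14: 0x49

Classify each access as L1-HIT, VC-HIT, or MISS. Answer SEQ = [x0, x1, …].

SEQ = [MISS, L1-HIT, MISS, L1-HIT, MISS, VC-HIT, L1-HIT, MISS, VC-HIT, VC-HIT, VC-HIT, MISS, L1-HIT, VC-HIT, L1-HIT]

#0 0x1f→b7/s3 MISS; vc=[]
#1 0x1d→b7/s3 L1-HIT; vc=[]
#2 0x48→b18/s2 MISS; vc=[]
#3 0x1e→b7/s3 L1-HIT; vc=[]
#4 0x3e→b15/s3 MISS; vc=[7]
#5 0x1d→b7/s3 VC-HIT; vc=[15]
#6 0x1c→b7/s3 L1-HIT; vc=[15]
#7 0x38→b14/s2 MISS; vc=[15,18]
#8 0x4a→b18/s2 VC-HIT; vc=[15,14]
#9 0x3c→b15/s3 VC-HIT; vc=[7,14]
#10 0x3b→b14/s2 VC-HIT; vc=[7,18]
#11 0x4c→b19/s3 MISS; vc=[7,18,15]
#12 0x3b→b14/s2 L1-HIT; vc=[7,18,15]
#13 0x48→b18/s2 VC-HIT; vc=[7,14,15]
#14 0x49→b18/s2 L1-HIT; vc=[7,14,15]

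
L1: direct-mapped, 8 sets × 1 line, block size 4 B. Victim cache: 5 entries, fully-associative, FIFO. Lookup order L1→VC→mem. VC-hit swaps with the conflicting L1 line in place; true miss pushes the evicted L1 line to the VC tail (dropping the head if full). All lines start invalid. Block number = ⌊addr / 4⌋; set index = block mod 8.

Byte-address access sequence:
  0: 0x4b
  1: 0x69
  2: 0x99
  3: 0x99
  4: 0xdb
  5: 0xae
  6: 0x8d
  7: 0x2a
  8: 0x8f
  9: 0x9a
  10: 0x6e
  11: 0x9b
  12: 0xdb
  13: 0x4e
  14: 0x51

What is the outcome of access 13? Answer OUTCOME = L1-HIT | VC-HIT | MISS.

#0 0x4b→b18/s2 MISS; vc=[]
#1 0x69→b26/s2 MISS; vc=[18]
#2 0x99→b38/s6 MISS; vc=[18]
#3 0x99→b38/s6 L1-HIT; vc=[18]
#4 0xdb→b54/s6 MISS; vc=[18,38]
#5 0xae→b43/s3 MISS; vc=[18,38]
#6 0x8d→b35/s3 MISS; vc=[18,38,43]
#7 0x2a→b10/s2 MISS; vc=[18,38,43,26]
#8 0x8f→b35/s3 L1-HIT; vc=[18,38,43,26]
#9 0x9a→b38/s6 VC-HIT; vc=[18,54,43,26]
#10 0x6e→b27/s3 MISS; vc=[18,54,43,26,35]
#11 0x9b→b38/s6 L1-HIT; vc=[18,54,43,26,35]
#12 0xdb→b54/s6 VC-HIT; vc=[18,38,43,26,35]
#13 0x4e→b19/s3 MISS; vc=[38,43,26,35,27]
#14 0x51→b20/s4 MISS; vc=[38,43,26,35,27]

OUTCOME = MISS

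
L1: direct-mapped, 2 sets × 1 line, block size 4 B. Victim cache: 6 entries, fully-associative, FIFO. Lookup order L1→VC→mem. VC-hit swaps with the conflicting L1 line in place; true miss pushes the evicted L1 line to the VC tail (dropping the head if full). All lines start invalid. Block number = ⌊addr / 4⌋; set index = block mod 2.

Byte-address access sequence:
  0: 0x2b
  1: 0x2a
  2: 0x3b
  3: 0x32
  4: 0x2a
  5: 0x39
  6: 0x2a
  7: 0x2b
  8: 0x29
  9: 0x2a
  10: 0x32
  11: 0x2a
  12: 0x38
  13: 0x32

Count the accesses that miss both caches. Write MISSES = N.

MISSES = 3

  [0] addr=0x2b blk=10 s=0: MISS | VC []
  [1] addr=0x2a blk=10 s=0: L1-HIT | VC []
  [2] addr=0x3b blk=14 s=0: MISS | VC [10]
  [3] addr=0x32 blk=12 s=0: MISS | VC [10, 14]
  [4] addr=0x2a blk=10 s=0: VC-HIT | VC [12, 14]
  [5] addr=0x39 blk=14 s=0: VC-HIT | VC [12, 10]
  [6] addr=0x2a blk=10 s=0: VC-HIT | VC [12, 14]
  [7] addr=0x2b blk=10 s=0: L1-HIT | VC [12, 14]
  [8] addr=0x29 blk=10 s=0: L1-HIT | VC [12, 14]
  [9] addr=0x2a blk=10 s=0: L1-HIT | VC [12, 14]
  [10] addr=0x32 blk=12 s=0: VC-HIT | VC [10, 14]
  [11] addr=0x2a blk=10 s=0: VC-HIT | VC [12, 14]
  [12] addr=0x38 blk=14 s=0: VC-HIT | VC [12, 10]
  [13] addr=0x32 blk=12 s=0: VC-HIT | VC [14, 10]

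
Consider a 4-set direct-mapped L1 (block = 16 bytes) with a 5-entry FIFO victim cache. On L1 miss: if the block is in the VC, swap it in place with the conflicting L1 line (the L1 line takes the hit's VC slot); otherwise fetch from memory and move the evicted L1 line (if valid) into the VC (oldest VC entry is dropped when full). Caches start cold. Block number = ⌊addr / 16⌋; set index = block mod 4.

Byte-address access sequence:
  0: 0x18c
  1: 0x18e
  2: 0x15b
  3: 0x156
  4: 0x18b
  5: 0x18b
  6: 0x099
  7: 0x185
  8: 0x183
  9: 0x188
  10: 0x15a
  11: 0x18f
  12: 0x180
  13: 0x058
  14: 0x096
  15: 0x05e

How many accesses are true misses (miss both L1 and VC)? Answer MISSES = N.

MISSES = 4

0: 0x18c (blk 24, set 0) → MISS  vc=[]
1: 0x18e (blk 24, set 0) → L1-HIT  vc=[]
2: 0x15b (blk 21, set 1) → MISS  vc=[]
3: 0x156 (blk 21, set 1) → L1-HIT  vc=[]
4: 0x18b (blk 24, set 0) → L1-HIT  vc=[]
5: 0x18b (blk 24, set 0) → L1-HIT  vc=[]
6: 0x99 (blk 9, set 1) → MISS  vc=[21]
7: 0x185 (blk 24, set 0) → L1-HIT  vc=[21]
8: 0x183 (blk 24, set 0) → L1-HIT  vc=[21]
9: 0x188 (blk 24, set 0) → L1-HIT  vc=[21]
10: 0x15a (blk 21, set 1) → VC-HIT  vc=[9]
11: 0x18f (blk 24, set 0) → L1-HIT  vc=[9]
12: 0x180 (blk 24, set 0) → L1-HIT  vc=[9]
13: 0x58 (blk 5, set 1) → MISS  vc=[9, 21]
14: 0x96 (blk 9, set 1) → VC-HIT  vc=[5, 21]
15: 0x5e (blk 5, set 1) → VC-HIT  vc=[9, 21]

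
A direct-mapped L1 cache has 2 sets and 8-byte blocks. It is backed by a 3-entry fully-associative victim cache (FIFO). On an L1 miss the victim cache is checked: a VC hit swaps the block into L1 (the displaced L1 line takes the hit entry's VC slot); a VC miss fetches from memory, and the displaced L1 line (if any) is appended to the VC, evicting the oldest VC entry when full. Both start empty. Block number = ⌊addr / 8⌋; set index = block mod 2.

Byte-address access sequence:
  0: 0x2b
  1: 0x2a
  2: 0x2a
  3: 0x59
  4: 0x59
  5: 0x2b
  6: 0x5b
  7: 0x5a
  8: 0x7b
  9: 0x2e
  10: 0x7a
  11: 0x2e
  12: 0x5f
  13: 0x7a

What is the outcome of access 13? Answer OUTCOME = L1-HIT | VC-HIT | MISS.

OUTCOME = VC-HIT

#0 0x2b→b5/s1 MISS; vc=[]
#1 0x2a→b5/s1 L1-HIT; vc=[]
#2 0x2a→b5/s1 L1-HIT; vc=[]
#3 0x59→b11/s1 MISS; vc=[5]
#4 0x59→b11/s1 L1-HIT; vc=[5]
#5 0x2b→b5/s1 VC-HIT; vc=[11]
#6 0x5b→b11/s1 VC-HIT; vc=[5]
#7 0x5a→b11/s1 L1-HIT; vc=[5]
#8 0x7b→b15/s1 MISS; vc=[5,11]
#9 0x2e→b5/s1 VC-HIT; vc=[15,11]
#10 0x7a→b15/s1 VC-HIT; vc=[5,11]
#11 0x2e→b5/s1 VC-HIT; vc=[15,11]
#12 0x5f→b11/s1 VC-HIT; vc=[15,5]
#13 0x7a→b15/s1 VC-HIT; vc=[11,5]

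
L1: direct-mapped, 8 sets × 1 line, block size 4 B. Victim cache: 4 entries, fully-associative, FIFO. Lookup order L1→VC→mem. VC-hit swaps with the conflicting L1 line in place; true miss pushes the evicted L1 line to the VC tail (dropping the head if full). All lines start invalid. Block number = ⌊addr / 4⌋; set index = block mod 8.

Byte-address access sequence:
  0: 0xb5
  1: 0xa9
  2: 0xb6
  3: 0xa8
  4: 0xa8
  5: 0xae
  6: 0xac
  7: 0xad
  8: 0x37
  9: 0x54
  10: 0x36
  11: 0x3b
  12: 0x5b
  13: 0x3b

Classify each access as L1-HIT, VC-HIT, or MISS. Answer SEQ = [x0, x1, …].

  [0] addr=0xb5 blk=45 s=5: MISS | VC []
  [1] addr=0xa9 blk=42 s=2: MISS | VC []
  [2] addr=0xb6 blk=45 s=5: L1-HIT | VC []
  [3] addr=0xa8 blk=42 s=2: L1-HIT | VC []
  [4] addr=0xa8 blk=42 s=2: L1-HIT | VC []
  [5] addr=0xae blk=43 s=3: MISS | VC []
  [6] addr=0xac blk=43 s=3: L1-HIT | VC []
  [7] addr=0xad blk=43 s=3: L1-HIT | VC []
  [8] addr=0x37 blk=13 s=5: MISS | VC [45]
  [9] addr=0x54 blk=21 s=5: MISS | VC [45, 13]
  [10] addr=0x36 blk=13 s=5: VC-HIT | VC [45, 21]
  [11] addr=0x3b blk=14 s=6: MISS | VC [45, 21]
  [12] addr=0x5b blk=22 s=6: MISS | VC [45, 21, 14]
  [13] addr=0x3b blk=14 s=6: VC-HIT | VC [45, 21, 22]

SEQ = [MISS, MISS, L1-HIT, L1-HIT, L1-HIT, MISS, L1-HIT, L1-HIT, MISS, MISS, VC-HIT, MISS, MISS, VC-HIT]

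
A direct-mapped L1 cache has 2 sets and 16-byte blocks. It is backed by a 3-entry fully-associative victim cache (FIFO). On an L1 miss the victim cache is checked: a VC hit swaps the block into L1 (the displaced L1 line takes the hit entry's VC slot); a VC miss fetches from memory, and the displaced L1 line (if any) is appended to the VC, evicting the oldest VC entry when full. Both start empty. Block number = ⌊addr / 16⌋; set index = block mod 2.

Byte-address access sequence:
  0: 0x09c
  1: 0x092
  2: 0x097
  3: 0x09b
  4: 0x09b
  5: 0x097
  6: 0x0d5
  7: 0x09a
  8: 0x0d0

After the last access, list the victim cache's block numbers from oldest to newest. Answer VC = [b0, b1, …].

VC = [9]

#0 0x9c→b9/s1 MISS; vc=[]
#1 0x92→b9/s1 L1-HIT; vc=[]
#2 0x97→b9/s1 L1-HIT; vc=[]
#3 0x9b→b9/s1 L1-HIT; vc=[]
#4 0x9b→b9/s1 L1-HIT; vc=[]
#5 0x97→b9/s1 L1-HIT; vc=[]
#6 0xd5→b13/s1 MISS; vc=[9]
#7 0x9a→b9/s1 VC-HIT; vc=[13]
#8 0xd0→b13/s1 VC-HIT; vc=[9]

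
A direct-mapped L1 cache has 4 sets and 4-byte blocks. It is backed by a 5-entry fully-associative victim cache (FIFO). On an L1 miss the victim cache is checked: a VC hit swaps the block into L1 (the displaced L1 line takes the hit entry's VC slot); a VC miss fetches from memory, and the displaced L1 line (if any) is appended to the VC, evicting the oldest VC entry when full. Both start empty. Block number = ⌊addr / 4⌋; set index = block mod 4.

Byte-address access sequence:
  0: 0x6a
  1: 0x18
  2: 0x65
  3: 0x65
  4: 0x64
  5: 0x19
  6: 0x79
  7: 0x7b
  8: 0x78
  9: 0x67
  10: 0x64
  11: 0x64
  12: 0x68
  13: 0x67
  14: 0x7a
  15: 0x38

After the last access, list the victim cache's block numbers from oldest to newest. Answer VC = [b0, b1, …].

VC = [26, 6, 30]

0: 0x6a (blk 26, set 2) → MISS  vc=[]
1: 0x18 (blk 6, set 2) → MISS  vc=[26]
2: 0x65 (blk 25, set 1) → MISS  vc=[26]
3: 0x65 (blk 25, set 1) → L1-HIT  vc=[26]
4: 0x64 (blk 25, set 1) → L1-HIT  vc=[26]
5: 0x19 (blk 6, set 2) → L1-HIT  vc=[26]
6: 0x79 (blk 30, set 2) → MISS  vc=[26, 6]
7: 0x7b (blk 30, set 2) → L1-HIT  vc=[26, 6]
8: 0x78 (blk 30, set 2) → L1-HIT  vc=[26, 6]
9: 0x67 (blk 25, set 1) → L1-HIT  vc=[26, 6]
10: 0x64 (blk 25, set 1) → L1-HIT  vc=[26, 6]
11: 0x64 (blk 25, set 1) → L1-HIT  vc=[26, 6]
12: 0x68 (blk 26, set 2) → VC-HIT  vc=[30, 6]
13: 0x67 (blk 25, set 1) → L1-HIT  vc=[30, 6]
14: 0x7a (blk 30, set 2) → VC-HIT  vc=[26, 6]
15: 0x38 (blk 14, set 2) → MISS  vc=[26, 6, 30]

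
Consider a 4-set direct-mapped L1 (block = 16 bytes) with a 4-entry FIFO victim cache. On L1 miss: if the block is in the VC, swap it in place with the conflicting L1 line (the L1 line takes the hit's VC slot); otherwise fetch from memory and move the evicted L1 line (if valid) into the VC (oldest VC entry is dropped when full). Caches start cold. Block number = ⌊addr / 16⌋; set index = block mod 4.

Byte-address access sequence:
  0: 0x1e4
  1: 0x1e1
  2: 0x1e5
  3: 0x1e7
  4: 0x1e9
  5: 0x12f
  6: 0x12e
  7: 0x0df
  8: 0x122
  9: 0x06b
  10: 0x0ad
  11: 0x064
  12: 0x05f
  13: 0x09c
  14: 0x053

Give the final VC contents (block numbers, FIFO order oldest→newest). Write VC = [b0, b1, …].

VC = [18, 10, 13, 9]

0: 0x1e4 (blk 30, set 2) → MISS  vc=[]
1: 0x1e1 (blk 30, set 2) → L1-HIT  vc=[]
2: 0x1e5 (blk 30, set 2) → L1-HIT  vc=[]
3: 0x1e7 (blk 30, set 2) → L1-HIT  vc=[]
4: 0x1e9 (blk 30, set 2) → L1-HIT  vc=[]
5: 0x12f (blk 18, set 2) → MISS  vc=[30]
6: 0x12e (blk 18, set 2) → L1-HIT  vc=[30]
7: 0xdf (blk 13, set 1) → MISS  vc=[30]
8: 0x122 (blk 18, set 2) → L1-HIT  vc=[30]
9: 0x6b (blk 6, set 2) → MISS  vc=[30, 18]
10: 0xad (blk 10, set 2) → MISS  vc=[30, 18, 6]
11: 0x64 (blk 6, set 2) → VC-HIT  vc=[30, 18, 10]
12: 0x5f (blk 5, set 1) → MISS  vc=[30, 18, 10, 13]
13: 0x9c (blk 9, set 1) → MISS  vc=[18, 10, 13, 5]
14: 0x53 (blk 5, set 1) → VC-HIT  vc=[18, 10, 13, 9]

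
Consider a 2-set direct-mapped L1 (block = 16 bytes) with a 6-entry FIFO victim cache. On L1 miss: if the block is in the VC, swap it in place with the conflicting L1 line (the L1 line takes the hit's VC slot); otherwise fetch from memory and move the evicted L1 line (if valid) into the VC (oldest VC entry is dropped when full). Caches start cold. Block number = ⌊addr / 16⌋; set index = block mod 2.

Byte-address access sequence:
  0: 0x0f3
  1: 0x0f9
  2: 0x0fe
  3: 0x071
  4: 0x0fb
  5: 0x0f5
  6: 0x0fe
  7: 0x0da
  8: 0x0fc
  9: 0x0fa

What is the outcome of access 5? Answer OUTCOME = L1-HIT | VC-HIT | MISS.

  [0] addr=0xf3 blk=15 s=1: MISS | VC []
  [1] addr=0xf9 blk=15 s=1: L1-HIT | VC []
  [2] addr=0xfe blk=15 s=1: L1-HIT | VC []
  [3] addr=0x71 blk=7 s=1: MISS | VC [15]
  [4] addr=0xfb blk=15 s=1: VC-HIT | VC [7]
  [5] addr=0xf5 blk=15 s=1: L1-HIT | VC [7]
  [6] addr=0xfe blk=15 s=1: L1-HIT | VC [7]
  [7] addr=0xda blk=13 s=1: MISS | VC [7, 15]
  [8] addr=0xfc blk=15 s=1: VC-HIT | VC [7, 13]
  [9] addr=0xfa blk=15 s=1: L1-HIT | VC [7, 13]

OUTCOME = L1-HIT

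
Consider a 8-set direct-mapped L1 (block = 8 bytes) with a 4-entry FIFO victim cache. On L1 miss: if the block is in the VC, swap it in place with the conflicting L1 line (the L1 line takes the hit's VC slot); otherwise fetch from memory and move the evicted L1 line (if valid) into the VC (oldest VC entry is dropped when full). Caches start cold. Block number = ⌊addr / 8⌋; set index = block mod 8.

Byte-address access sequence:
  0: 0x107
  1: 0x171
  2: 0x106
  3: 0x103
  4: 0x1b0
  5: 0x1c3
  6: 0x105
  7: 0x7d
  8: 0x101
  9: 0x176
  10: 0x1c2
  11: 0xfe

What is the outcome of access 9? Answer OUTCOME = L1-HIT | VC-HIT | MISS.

#0 0x107→b32/s0 MISS; vc=[]
#1 0x171→b46/s6 MISS; vc=[]
#2 0x106→b32/s0 L1-HIT; vc=[]
#3 0x103→b32/s0 L1-HIT; vc=[]
#4 0x1b0→b54/s6 MISS; vc=[46]
#5 0x1c3→b56/s0 MISS; vc=[46,32]
#6 0x105→b32/s0 VC-HIT; vc=[46,56]
#7 0x7d→b15/s7 MISS; vc=[46,56]
#8 0x101→b32/s0 L1-HIT; vc=[46,56]
#9 0x176→b46/s6 VC-HIT; vc=[54,56]
#10 0x1c2→b56/s0 VC-HIT; vc=[54,32]
#11 0xfe→b31/s7 MISS; vc=[54,32,15]

OUTCOME = VC-HIT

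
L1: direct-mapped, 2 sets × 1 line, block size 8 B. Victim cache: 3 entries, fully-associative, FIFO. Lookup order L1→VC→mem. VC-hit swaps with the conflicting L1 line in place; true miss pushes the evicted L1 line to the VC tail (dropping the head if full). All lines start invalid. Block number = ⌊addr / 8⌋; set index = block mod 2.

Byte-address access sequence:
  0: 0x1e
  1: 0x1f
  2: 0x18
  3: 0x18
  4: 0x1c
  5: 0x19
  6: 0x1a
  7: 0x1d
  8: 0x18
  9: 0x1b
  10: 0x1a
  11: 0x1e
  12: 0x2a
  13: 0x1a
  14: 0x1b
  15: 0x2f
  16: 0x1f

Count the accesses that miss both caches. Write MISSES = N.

MISSES = 2

0: 0x1e (blk 3, set 1) → MISS  vc=[]
1: 0x1f (blk 3, set 1) → L1-HIT  vc=[]
2: 0x18 (blk 3, set 1) → L1-HIT  vc=[]
3: 0x18 (blk 3, set 1) → L1-HIT  vc=[]
4: 0x1c (blk 3, set 1) → L1-HIT  vc=[]
5: 0x19 (blk 3, set 1) → L1-HIT  vc=[]
6: 0x1a (blk 3, set 1) → L1-HIT  vc=[]
7: 0x1d (blk 3, set 1) → L1-HIT  vc=[]
8: 0x18 (blk 3, set 1) → L1-HIT  vc=[]
9: 0x1b (blk 3, set 1) → L1-HIT  vc=[]
10: 0x1a (blk 3, set 1) → L1-HIT  vc=[]
11: 0x1e (blk 3, set 1) → L1-HIT  vc=[]
12: 0x2a (blk 5, set 1) → MISS  vc=[3]
13: 0x1a (blk 3, set 1) → VC-HIT  vc=[5]
14: 0x1b (blk 3, set 1) → L1-HIT  vc=[5]
15: 0x2f (blk 5, set 1) → VC-HIT  vc=[3]
16: 0x1f (blk 3, set 1) → VC-HIT  vc=[5]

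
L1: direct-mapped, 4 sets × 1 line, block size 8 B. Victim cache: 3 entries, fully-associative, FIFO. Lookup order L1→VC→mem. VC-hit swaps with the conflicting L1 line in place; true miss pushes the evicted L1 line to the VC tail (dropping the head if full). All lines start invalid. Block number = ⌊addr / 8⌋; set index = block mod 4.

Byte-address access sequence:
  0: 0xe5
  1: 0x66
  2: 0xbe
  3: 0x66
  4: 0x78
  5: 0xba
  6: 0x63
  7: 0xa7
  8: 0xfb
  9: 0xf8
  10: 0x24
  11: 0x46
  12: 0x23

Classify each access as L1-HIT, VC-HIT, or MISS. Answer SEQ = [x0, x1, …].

0: 0xe5 (blk 28, set 0) → MISS  vc=[]
1: 0x66 (blk 12, set 0) → MISS  vc=[28]
2: 0xbe (blk 23, set 3) → MISS  vc=[28]
3: 0x66 (blk 12, set 0) → L1-HIT  vc=[28]
4: 0x78 (blk 15, set 3) → MISS  vc=[28, 23]
5: 0xba (blk 23, set 3) → VC-HIT  vc=[28, 15]
6: 0x63 (blk 12, set 0) → L1-HIT  vc=[28, 15]
7: 0xa7 (blk 20, set 0) → MISS  vc=[28, 15, 12]
8: 0xfb (blk 31, set 3) → MISS  vc=[15, 12, 23]
9: 0xf8 (blk 31, set 3) → L1-HIT  vc=[15, 12, 23]
10: 0x24 (blk 4, set 0) → MISS  vc=[12, 23, 20]
11: 0x46 (blk 8, set 0) → MISS  vc=[23, 20, 4]
12: 0x23 (blk 4, set 0) → VC-HIT  vc=[23, 20, 8]

SEQ = [MISS, MISS, MISS, L1-HIT, MISS, VC-HIT, L1-HIT, MISS, MISS, L1-HIT, MISS, MISS, VC-HIT]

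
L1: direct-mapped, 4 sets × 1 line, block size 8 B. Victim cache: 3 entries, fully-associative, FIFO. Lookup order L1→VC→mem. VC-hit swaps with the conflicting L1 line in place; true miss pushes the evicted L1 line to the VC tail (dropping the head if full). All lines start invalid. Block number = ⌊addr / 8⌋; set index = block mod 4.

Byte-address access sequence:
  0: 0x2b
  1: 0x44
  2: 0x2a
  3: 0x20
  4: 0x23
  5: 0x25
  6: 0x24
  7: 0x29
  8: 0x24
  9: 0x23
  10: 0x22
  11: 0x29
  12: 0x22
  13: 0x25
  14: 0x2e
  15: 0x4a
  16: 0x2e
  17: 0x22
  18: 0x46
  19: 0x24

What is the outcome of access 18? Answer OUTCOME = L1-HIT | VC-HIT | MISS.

  [0] addr=0x2b blk=5 s=1: MISS | VC []
  [1] addr=0x44 blk=8 s=0: MISS | VC []
  [2] addr=0x2a blk=5 s=1: L1-HIT | VC []
  [3] addr=0x20 blk=4 s=0: MISS | VC [8]
  [4] addr=0x23 blk=4 s=0: L1-HIT | VC [8]
  [5] addr=0x25 blk=4 s=0: L1-HIT | VC [8]
  [6] addr=0x24 blk=4 s=0: L1-HIT | VC [8]
  [7] addr=0x29 blk=5 s=1: L1-HIT | VC [8]
  [8] addr=0x24 blk=4 s=0: L1-HIT | VC [8]
  [9] addr=0x23 blk=4 s=0: L1-HIT | VC [8]
  [10] addr=0x22 blk=4 s=0: L1-HIT | VC [8]
  [11] addr=0x29 blk=5 s=1: L1-HIT | VC [8]
  [12] addr=0x22 blk=4 s=0: L1-HIT | VC [8]
  [13] addr=0x25 blk=4 s=0: L1-HIT | VC [8]
  [14] addr=0x2e blk=5 s=1: L1-HIT | VC [8]
  [15] addr=0x4a blk=9 s=1: MISS | VC [8, 5]
  [16] addr=0x2e blk=5 s=1: VC-HIT | VC [8, 9]
  [17] addr=0x22 blk=4 s=0: L1-HIT | VC [8, 9]
  [18] addr=0x46 blk=8 s=0: VC-HIT | VC [4, 9]
  [19] addr=0x24 blk=4 s=0: VC-HIT | VC [8, 9]

OUTCOME = VC-HIT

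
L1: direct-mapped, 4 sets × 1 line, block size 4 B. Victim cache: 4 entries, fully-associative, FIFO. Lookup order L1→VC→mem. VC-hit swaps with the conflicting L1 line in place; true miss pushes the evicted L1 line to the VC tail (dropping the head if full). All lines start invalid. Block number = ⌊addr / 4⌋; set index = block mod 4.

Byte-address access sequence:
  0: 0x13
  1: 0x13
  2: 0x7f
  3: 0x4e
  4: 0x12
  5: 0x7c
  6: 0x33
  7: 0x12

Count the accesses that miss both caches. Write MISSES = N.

MISSES = 4

0: 0x13 (blk 4, set 0) → MISS  vc=[]
1: 0x13 (blk 4, set 0) → L1-HIT  vc=[]
2: 0x7f (blk 31, set 3) → MISS  vc=[]
3: 0x4e (blk 19, set 3) → MISS  vc=[31]
4: 0x12 (blk 4, set 0) → L1-HIT  vc=[31]
5: 0x7c (blk 31, set 3) → VC-HIT  vc=[19]
6: 0x33 (blk 12, set 0) → MISS  vc=[19, 4]
7: 0x12 (blk 4, set 0) → VC-HIT  vc=[19, 12]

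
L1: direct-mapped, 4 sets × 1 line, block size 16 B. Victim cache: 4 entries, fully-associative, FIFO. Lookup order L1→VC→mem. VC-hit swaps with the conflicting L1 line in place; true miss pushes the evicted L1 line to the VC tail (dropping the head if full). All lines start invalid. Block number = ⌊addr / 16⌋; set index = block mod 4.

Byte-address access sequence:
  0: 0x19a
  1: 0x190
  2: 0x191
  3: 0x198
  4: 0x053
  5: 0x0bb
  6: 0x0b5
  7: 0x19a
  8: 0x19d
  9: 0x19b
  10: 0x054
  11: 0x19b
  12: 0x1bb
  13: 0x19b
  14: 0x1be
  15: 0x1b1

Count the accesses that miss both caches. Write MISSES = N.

MISSES = 4

  [0] addr=0x19a blk=25 s=1: MISS | VC []
  [1] addr=0x190 blk=25 s=1: L1-HIT | VC []
  [2] addr=0x191 blk=25 s=1: L1-HIT | VC []
  [3] addr=0x198 blk=25 s=1: L1-HIT | VC []
  [4] addr=0x53 blk=5 s=1: MISS | VC [25]
  [5] addr=0xbb blk=11 s=3: MISS | VC [25]
  [6] addr=0xb5 blk=11 s=3: L1-HIT | VC [25]
  [7] addr=0x19a blk=25 s=1: VC-HIT | VC [5]
  [8] addr=0x19d blk=25 s=1: L1-HIT | VC [5]
  [9] addr=0x19b blk=25 s=1: L1-HIT | VC [5]
  [10] addr=0x54 blk=5 s=1: VC-HIT | VC [25]
  [11] addr=0x19b blk=25 s=1: VC-HIT | VC [5]
  [12] addr=0x1bb blk=27 s=3: MISS | VC [5, 11]
  [13] addr=0x19b blk=25 s=1: L1-HIT | VC [5, 11]
  [14] addr=0x1be blk=27 s=3: L1-HIT | VC [5, 11]
  [15] addr=0x1b1 blk=27 s=3: L1-HIT | VC [5, 11]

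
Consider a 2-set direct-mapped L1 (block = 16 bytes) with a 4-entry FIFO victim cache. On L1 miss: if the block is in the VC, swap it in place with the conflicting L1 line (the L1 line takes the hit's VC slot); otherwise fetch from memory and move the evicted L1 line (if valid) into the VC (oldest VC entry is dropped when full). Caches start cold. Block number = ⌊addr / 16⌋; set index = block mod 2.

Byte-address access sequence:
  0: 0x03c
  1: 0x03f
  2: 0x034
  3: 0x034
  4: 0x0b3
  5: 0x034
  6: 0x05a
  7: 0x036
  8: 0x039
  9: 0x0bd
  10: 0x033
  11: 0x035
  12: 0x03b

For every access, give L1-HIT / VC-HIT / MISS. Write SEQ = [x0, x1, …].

SEQ = [MISS, L1-HIT, L1-HIT, L1-HIT, MISS, VC-HIT, MISS, VC-HIT, L1-HIT, VC-HIT, VC-HIT, L1-HIT, L1-HIT]

  [0] addr=0x3c blk=3 s=1: MISS | VC []
  [1] addr=0x3f blk=3 s=1: L1-HIT | VC []
  [2] addr=0x34 blk=3 s=1: L1-HIT | VC []
  [3] addr=0x34 blk=3 s=1: L1-HIT | VC []
  [4] addr=0xb3 blk=11 s=1: MISS | VC [3]
  [5] addr=0x34 blk=3 s=1: VC-HIT | VC [11]
  [6] addr=0x5a blk=5 s=1: MISS | VC [11, 3]
  [7] addr=0x36 blk=3 s=1: VC-HIT | VC [11, 5]
  [8] addr=0x39 blk=3 s=1: L1-HIT | VC [11, 5]
  [9] addr=0xbd blk=11 s=1: VC-HIT | VC [3, 5]
  [10] addr=0x33 blk=3 s=1: VC-HIT | VC [11, 5]
  [11] addr=0x35 blk=3 s=1: L1-HIT | VC [11, 5]
  [12] addr=0x3b blk=3 s=1: L1-HIT | VC [11, 5]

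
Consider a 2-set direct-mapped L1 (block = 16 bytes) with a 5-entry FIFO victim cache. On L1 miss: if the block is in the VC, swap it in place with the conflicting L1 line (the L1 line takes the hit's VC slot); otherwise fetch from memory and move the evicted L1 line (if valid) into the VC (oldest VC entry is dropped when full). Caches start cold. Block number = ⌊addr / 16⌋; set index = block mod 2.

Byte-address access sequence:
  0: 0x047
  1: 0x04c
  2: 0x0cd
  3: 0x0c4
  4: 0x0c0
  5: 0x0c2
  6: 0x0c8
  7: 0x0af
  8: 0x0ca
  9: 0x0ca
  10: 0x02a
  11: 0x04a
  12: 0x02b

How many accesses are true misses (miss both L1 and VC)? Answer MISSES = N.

#0 0x47→b4/s0 MISS; vc=[]
#1 0x4c→b4/s0 L1-HIT; vc=[]
#2 0xcd→b12/s0 MISS; vc=[4]
#3 0xc4→b12/s0 L1-HIT; vc=[4]
#4 0xc0→b12/s0 L1-HIT; vc=[4]
#5 0xc2→b12/s0 L1-HIT; vc=[4]
#6 0xc8→b12/s0 L1-HIT; vc=[4]
#7 0xaf→b10/s0 MISS; vc=[4,12]
#8 0xca→b12/s0 VC-HIT; vc=[4,10]
#9 0xca→b12/s0 L1-HIT; vc=[4,10]
#10 0x2a→b2/s0 MISS; vc=[4,10,12]
#11 0x4a→b4/s0 VC-HIT; vc=[2,10,12]
#12 0x2b→b2/s0 VC-HIT; vc=[4,10,12]

MISSES = 4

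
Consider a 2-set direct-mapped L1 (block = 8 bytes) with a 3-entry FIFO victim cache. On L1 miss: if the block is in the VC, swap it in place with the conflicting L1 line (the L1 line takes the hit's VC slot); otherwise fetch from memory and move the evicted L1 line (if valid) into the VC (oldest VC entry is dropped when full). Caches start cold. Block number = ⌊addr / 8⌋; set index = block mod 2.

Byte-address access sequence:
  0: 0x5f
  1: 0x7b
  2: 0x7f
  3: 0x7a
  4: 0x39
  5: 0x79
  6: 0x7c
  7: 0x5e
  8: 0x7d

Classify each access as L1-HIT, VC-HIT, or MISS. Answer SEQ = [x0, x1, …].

  [0] addr=0x5f blk=11 s=1: MISS | VC []
  [1] addr=0x7b blk=15 s=1: MISS | VC [11]
  [2] addr=0x7f blk=15 s=1: L1-HIT | VC [11]
  [3] addr=0x7a blk=15 s=1: L1-HIT | VC [11]
  [4] addr=0x39 blk=7 s=1: MISS | VC [11, 15]
  [5] addr=0x79 blk=15 s=1: VC-HIT | VC [11, 7]
  [6] addr=0x7c blk=15 s=1: L1-HIT | VC [11, 7]
  [7] addr=0x5e blk=11 s=1: VC-HIT | VC [15, 7]
  [8] addr=0x7d blk=15 s=1: VC-HIT | VC [11, 7]

SEQ = [MISS, MISS, L1-HIT, L1-HIT, MISS, VC-HIT, L1-HIT, VC-HIT, VC-HIT]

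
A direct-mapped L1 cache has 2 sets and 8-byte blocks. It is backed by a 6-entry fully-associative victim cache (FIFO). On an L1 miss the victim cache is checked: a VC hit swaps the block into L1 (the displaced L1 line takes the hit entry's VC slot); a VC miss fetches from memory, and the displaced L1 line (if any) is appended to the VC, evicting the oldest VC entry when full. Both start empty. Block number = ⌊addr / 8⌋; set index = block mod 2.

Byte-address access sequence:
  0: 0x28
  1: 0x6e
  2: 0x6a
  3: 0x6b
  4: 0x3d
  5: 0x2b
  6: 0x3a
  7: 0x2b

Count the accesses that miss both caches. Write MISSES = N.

#0 0x28→b5/s1 MISS; vc=[]
#1 0x6e→b13/s1 MISS; vc=[5]
#2 0x6a→b13/s1 L1-HIT; vc=[5]
#3 0x6b→b13/s1 L1-HIT; vc=[5]
#4 0x3d→b7/s1 MISS; vc=[5,13]
#5 0x2b→b5/s1 VC-HIT; vc=[7,13]
#6 0x3a→b7/s1 VC-HIT; vc=[5,13]
#7 0x2b→b5/s1 VC-HIT; vc=[7,13]

MISSES = 3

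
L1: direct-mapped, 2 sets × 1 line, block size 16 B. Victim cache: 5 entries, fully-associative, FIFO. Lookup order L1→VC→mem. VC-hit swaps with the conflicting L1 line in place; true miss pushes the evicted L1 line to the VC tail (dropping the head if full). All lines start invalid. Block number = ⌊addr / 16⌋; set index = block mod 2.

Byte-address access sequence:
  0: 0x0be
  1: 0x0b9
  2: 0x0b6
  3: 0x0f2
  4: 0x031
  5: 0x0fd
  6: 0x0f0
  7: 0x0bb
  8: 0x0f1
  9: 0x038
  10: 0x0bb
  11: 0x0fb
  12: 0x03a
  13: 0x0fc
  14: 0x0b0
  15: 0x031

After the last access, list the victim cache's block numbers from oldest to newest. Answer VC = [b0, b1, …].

0: 0xbe (blk 11, set 1) → MISS  vc=[]
1: 0xb9 (blk 11, set 1) → L1-HIT  vc=[]
2: 0xb6 (blk 11, set 1) → L1-HIT  vc=[]
3: 0xf2 (blk 15, set 1) → MISS  vc=[11]
4: 0x31 (blk 3, set 1) → MISS  vc=[11, 15]
5: 0xfd (blk 15, set 1) → VC-HIT  vc=[11, 3]
6: 0xf0 (blk 15, set 1) → L1-HIT  vc=[11, 3]
7: 0xbb (blk 11, set 1) → VC-HIT  vc=[15, 3]
8: 0xf1 (blk 15, set 1) → VC-HIT  vc=[11, 3]
9: 0x38 (blk 3, set 1) → VC-HIT  vc=[11, 15]
10: 0xbb (blk 11, set 1) → VC-HIT  vc=[3, 15]
11: 0xfb (blk 15, set 1) → VC-HIT  vc=[3, 11]
12: 0x3a (blk 3, set 1) → VC-HIT  vc=[15, 11]
13: 0xfc (blk 15, set 1) → VC-HIT  vc=[3, 11]
14: 0xb0 (blk 11, set 1) → VC-HIT  vc=[3, 15]
15: 0x31 (blk 3, set 1) → VC-HIT  vc=[11, 15]

VC = [11, 15]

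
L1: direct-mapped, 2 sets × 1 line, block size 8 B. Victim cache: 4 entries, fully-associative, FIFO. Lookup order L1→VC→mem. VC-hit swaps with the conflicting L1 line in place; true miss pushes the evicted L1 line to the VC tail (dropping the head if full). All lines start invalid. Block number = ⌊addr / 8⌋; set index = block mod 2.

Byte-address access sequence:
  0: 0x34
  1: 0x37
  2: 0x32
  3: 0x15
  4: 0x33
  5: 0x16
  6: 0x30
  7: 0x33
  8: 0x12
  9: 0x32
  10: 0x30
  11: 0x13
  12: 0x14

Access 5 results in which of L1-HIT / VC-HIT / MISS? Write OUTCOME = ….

OUTCOME = VC-HIT

  [0] addr=0x34 blk=6 s=0: MISS | VC []
  [1] addr=0x37 blk=6 s=0: L1-HIT | VC []
  [2] addr=0x32 blk=6 s=0: L1-HIT | VC []
  [3] addr=0x15 blk=2 s=0: MISS | VC [6]
  [4] addr=0x33 blk=6 s=0: VC-HIT | VC [2]
  [5] addr=0x16 blk=2 s=0: VC-HIT | VC [6]
  [6] addr=0x30 blk=6 s=0: VC-HIT | VC [2]
  [7] addr=0x33 blk=6 s=0: L1-HIT | VC [2]
  [8] addr=0x12 blk=2 s=0: VC-HIT | VC [6]
  [9] addr=0x32 blk=6 s=0: VC-HIT | VC [2]
  [10] addr=0x30 blk=6 s=0: L1-HIT | VC [2]
  [11] addr=0x13 blk=2 s=0: VC-HIT | VC [6]
  [12] addr=0x14 blk=2 s=0: L1-HIT | VC [6]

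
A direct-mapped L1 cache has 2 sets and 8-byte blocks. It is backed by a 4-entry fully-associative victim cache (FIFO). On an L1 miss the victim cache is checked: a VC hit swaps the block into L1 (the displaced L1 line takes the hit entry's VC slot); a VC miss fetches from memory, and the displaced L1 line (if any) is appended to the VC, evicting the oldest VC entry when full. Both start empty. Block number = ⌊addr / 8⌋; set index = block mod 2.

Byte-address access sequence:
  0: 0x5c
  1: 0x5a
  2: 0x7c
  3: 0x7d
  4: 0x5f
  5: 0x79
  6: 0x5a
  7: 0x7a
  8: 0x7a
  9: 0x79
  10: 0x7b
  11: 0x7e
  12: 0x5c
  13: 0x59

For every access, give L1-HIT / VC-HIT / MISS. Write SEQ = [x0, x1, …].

SEQ = [MISS, L1-HIT, MISS, L1-HIT, VC-HIT, VC-HIT, VC-HIT, VC-HIT, L1-HIT, L1-HIT, L1-HIT, L1-HIT, VC-HIT, L1-HIT]

0: 0x5c (blk 11, set 1) → MISS  vc=[]
1: 0x5a (blk 11, set 1) → L1-HIT  vc=[]
2: 0x7c (blk 15, set 1) → MISS  vc=[11]
3: 0x7d (blk 15, set 1) → L1-HIT  vc=[11]
4: 0x5f (blk 11, set 1) → VC-HIT  vc=[15]
5: 0x79 (blk 15, set 1) → VC-HIT  vc=[11]
6: 0x5a (blk 11, set 1) → VC-HIT  vc=[15]
7: 0x7a (blk 15, set 1) → VC-HIT  vc=[11]
8: 0x7a (blk 15, set 1) → L1-HIT  vc=[11]
9: 0x79 (blk 15, set 1) → L1-HIT  vc=[11]
10: 0x7b (blk 15, set 1) → L1-HIT  vc=[11]
11: 0x7e (blk 15, set 1) → L1-HIT  vc=[11]
12: 0x5c (blk 11, set 1) → VC-HIT  vc=[15]
13: 0x59 (blk 11, set 1) → L1-HIT  vc=[15]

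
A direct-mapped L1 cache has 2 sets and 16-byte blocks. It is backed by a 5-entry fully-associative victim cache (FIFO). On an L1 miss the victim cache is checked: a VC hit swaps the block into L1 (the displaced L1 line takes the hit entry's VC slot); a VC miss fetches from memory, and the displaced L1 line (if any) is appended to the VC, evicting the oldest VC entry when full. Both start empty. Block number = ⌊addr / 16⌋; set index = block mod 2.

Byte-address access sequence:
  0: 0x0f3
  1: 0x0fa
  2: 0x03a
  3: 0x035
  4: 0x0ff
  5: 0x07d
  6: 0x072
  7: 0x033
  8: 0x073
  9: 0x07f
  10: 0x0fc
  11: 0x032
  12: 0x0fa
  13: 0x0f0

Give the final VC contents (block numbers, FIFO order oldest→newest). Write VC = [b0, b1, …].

0: 0xf3 (blk 15, set 1) → MISS  vc=[]
1: 0xfa (blk 15, set 1) → L1-HIT  vc=[]
2: 0x3a (blk 3, set 1) → MISS  vc=[15]
3: 0x35 (blk 3, set 1) → L1-HIT  vc=[15]
4: 0xff (blk 15, set 1) → VC-HIT  vc=[3]
5: 0x7d (blk 7, set 1) → MISS  vc=[3, 15]
6: 0x72 (blk 7, set 1) → L1-HIT  vc=[3, 15]
7: 0x33 (blk 3, set 1) → VC-HIT  vc=[7, 15]
8: 0x73 (blk 7, set 1) → VC-HIT  vc=[3, 15]
9: 0x7f (blk 7, set 1) → L1-HIT  vc=[3, 15]
10: 0xfc (blk 15, set 1) → VC-HIT  vc=[3, 7]
11: 0x32 (blk 3, set 1) → VC-HIT  vc=[15, 7]
12: 0xfa (blk 15, set 1) → VC-HIT  vc=[3, 7]
13: 0xf0 (blk 15, set 1) → L1-HIT  vc=[3, 7]

VC = [3, 7]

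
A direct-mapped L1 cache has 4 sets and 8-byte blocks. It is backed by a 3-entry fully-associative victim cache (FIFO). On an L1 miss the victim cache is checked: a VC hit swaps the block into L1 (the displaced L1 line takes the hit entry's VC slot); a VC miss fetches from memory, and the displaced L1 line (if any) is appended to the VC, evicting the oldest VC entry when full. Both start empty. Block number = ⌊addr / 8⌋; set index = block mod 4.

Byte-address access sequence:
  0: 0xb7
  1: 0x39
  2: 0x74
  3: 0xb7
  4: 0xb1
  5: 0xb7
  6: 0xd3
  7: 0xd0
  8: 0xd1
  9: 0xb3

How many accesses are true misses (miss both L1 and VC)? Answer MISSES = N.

MISSES = 4

#0 0xb7→b22/s2 MISS; vc=[]
#1 0x39→b7/s3 MISS; vc=[]
#2 0x74→b14/s2 MISS; vc=[22]
#3 0xb7→b22/s2 VC-HIT; vc=[14]
#4 0xb1→b22/s2 L1-HIT; vc=[14]
#5 0xb7→b22/s2 L1-HIT; vc=[14]
#6 0xd3→b26/s2 MISS; vc=[14,22]
#7 0xd0→b26/s2 L1-HIT; vc=[14,22]
#8 0xd1→b26/s2 L1-HIT; vc=[14,22]
#9 0xb3→b22/s2 VC-HIT; vc=[14,26]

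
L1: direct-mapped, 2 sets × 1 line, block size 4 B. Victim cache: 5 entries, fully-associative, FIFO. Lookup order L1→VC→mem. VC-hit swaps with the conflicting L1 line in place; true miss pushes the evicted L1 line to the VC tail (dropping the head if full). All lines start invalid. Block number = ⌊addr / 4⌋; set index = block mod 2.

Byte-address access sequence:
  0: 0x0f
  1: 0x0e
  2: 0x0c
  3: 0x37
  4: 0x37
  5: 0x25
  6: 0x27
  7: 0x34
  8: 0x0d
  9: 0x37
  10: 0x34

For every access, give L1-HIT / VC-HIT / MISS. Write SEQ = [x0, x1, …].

SEQ = [MISS, L1-HIT, L1-HIT, MISS, L1-HIT, MISS, L1-HIT, VC-HIT, VC-HIT, VC-HIT, L1-HIT]

0: 0xf (blk 3, set 1) → MISS  vc=[]
1: 0xe (blk 3, set 1) → L1-HIT  vc=[]
2: 0xc (blk 3, set 1) → L1-HIT  vc=[]
3: 0x37 (blk 13, set 1) → MISS  vc=[3]
4: 0x37 (blk 13, set 1) → L1-HIT  vc=[3]
5: 0x25 (blk 9, set 1) → MISS  vc=[3, 13]
6: 0x27 (blk 9, set 1) → L1-HIT  vc=[3, 13]
7: 0x34 (blk 13, set 1) → VC-HIT  vc=[3, 9]
8: 0xd (blk 3, set 1) → VC-HIT  vc=[13, 9]
9: 0x37 (blk 13, set 1) → VC-HIT  vc=[3, 9]
10: 0x34 (blk 13, set 1) → L1-HIT  vc=[3, 9]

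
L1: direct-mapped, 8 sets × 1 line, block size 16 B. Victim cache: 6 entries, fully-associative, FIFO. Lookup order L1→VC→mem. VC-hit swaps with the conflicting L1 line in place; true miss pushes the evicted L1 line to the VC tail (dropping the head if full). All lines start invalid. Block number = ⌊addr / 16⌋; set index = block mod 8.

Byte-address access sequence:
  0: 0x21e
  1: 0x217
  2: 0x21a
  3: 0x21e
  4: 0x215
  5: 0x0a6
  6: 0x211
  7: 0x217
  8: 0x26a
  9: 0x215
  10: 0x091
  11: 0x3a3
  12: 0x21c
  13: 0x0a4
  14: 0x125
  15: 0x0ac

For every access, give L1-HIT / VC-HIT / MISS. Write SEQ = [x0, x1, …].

SEQ = [MISS, L1-HIT, L1-HIT, L1-HIT, L1-HIT, MISS, L1-HIT, L1-HIT, MISS, L1-HIT, MISS, MISS, VC-HIT, VC-HIT, MISS, VC-HIT]

0: 0x21e (blk 33, set 1) → MISS  vc=[]
1: 0x217 (blk 33, set 1) → L1-HIT  vc=[]
2: 0x21a (blk 33, set 1) → L1-HIT  vc=[]
3: 0x21e (blk 33, set 1) → L1-HIT  vc=[]
4: 0x215 (blk 33, set 1) → L1-HIT  vc=[]
5: 0xa6 (blk 10, set 2) → MISS  vc=[]
6: 0x211 (blk 33, set 1) → L1-HIT  vc=[]
7: 0x217 (blk 33, set 1) → L1-HIT  vc=[]
8: 0x26a (blk 38, set 6) → MISS  vc=[]
9: 0x215 (blk 33, set 1) → L1-HIT  vc=[]
10: 0x91 (blk 9, set 1) → MISS  vc=[33]
11: 0x3a3 (blk 58, set 2) → MISS  vc=[33, 10]
12: 0x21c (blk 33, set 1) → VC-HIT  vc=[9, 10]
13: 0xa4 (blk 10, set 2) → VC-HIT  vc=[9, 58]
14: 0x125 (blk 18, set 2) → MISS  vc=[9, 58, 10]
15: 0xac (blk 10, set 2) → VC-HIT  vc=[9, 58, 18]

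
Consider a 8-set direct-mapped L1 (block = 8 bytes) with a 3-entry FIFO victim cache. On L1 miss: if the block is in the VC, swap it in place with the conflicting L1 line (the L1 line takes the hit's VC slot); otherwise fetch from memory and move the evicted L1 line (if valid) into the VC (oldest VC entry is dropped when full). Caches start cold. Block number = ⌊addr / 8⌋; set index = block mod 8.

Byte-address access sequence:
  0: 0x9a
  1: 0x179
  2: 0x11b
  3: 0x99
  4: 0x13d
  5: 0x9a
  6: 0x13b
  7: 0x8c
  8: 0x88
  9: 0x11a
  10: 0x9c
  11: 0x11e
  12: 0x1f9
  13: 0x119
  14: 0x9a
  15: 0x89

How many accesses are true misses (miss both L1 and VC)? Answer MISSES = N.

  [0] addr=0x9a blk=19 s=3: MISS | VC []
  [1] addr=0x179 blk=47 s=7: MISS | VC []
  [2] addr=0x11b blk=35 s=3: MISS | VC [19]
  [3] addr=0x99 blk=19 s=3: VC-HIT | VC [35]
  [4] addr=0x13d blk=39 s=7: MISS | VC [35, 47]
  [5] addr=0x9a blk=19 s=3: L1-HIT | VC [35, 47]
  [6] addr=0x13b blk=39 s=7: L1-HIT | VC [35, 47]
  [7] addr=0x8c blk=17 s=1: MISS | VC [35, 47]
  [8] addr=0x88 blk=17 s=1: L1-HIT | VC [35, 47]
  [9] addr=0x11a blk=35 s=3: VC-HIT | VC [19, 47]
  [10] addr=0x9c blk=19 s=3: VC-HIT | VC [35, 47]
  [11] addr=0x11e blk=35 s=3: VC-HIT | VC [19, 47]
  [12] addr=0x1f9 blk=63 s=7: MISS | VC [19, 47, 39]
  [13] addr=0x119 blk=35 s=3: L1-HIT | VC [19, 47, 39]
  [14] addr=0x9a blk=19 s=3: VC-HIT | VC [35, 47, 39]
  [15] addr=0x89 blk=17 s=1: L1-HIT | VC [35, 47, 39]

MISSES = 6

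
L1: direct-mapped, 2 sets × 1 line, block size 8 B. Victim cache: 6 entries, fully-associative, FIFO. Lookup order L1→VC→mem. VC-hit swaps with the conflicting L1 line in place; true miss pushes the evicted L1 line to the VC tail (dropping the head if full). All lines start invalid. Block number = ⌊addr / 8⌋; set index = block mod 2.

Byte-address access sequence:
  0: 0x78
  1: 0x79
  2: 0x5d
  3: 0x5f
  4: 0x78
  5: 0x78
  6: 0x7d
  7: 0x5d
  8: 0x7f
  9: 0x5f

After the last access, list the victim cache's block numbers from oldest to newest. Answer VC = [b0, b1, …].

  [0] addr=0x78 blk=15 s=1: MISS | VC []
  [1] addr=0x79 blk=15 s=1: L1-HIT | VC []
  [2] addr=0x5d blk=11 s=1: MISS | VC [15]
  [3] addr=0x5f blk=11 s=1: L1-HIT | VC [15]
  [4] addr=0x78 blk=15 s=1: VC-HIT | VC [11]
  [5] addr=0x78 blk=15 s=1: L1-HIT | VC [11]
  [6] addr=0x7d blk=15 s=1: L1-HIT | VC [11]
  [7] addr=0x5d blk=11 s=1: VC-HIT | VC [15]
  [8] addr=0x7f blk=15 s=1: VC-HIT | VC [11]
  [9] addr=0x5f blk=11 s=1: VC-HIT | VC [15]

VC = [15]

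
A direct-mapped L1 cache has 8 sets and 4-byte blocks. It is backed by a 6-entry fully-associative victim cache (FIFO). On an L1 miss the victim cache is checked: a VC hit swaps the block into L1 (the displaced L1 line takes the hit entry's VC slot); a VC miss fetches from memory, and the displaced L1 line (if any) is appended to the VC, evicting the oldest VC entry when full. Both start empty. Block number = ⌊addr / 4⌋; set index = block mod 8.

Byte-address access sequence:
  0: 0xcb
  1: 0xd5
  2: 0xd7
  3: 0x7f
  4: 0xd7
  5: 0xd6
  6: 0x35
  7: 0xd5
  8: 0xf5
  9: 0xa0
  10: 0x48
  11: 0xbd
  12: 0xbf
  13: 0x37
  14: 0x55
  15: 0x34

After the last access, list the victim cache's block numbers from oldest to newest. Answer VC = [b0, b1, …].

  [0] addr=0xcb blk=50 s=2: MISS | VC []
  [1] addr=0xd5 blk=53 s=5: MISS | VC []
  [2] addr=0xd7 blk=53 s=5: L1-HIT | VC []
  [3] addr=0x7f blk=31 s=7: MISS | VC []
  [4] addr=0xd7 blk=53 s=5: L1-HIT | VC []
  [5] addr=0xd6 blk=53 s=5: L1-HIT | VC []
  [6] addr=0x35 blk=13 s=5: MISS | VC [53]
  [7] addr=0xd5 blk=53 s=5: VC-HIT | VC [13]
  [8] addr=0xf5 blk=61 s=5: MISS | VC [13, 53]
  [9] addr=0xa0 blk=40 s=0: MISS | VC [13, 53]
  [10] addr=0x48 blk=18 s=2: MISS | VC [13, 53, 50]
  [11] addr=0xbd blk=47 s=7: MISS | VC [13, 53, 50, 31]
  [12] addr=0xbf blk=47 s=7: L1-HIT | VC [13, 53, 50, 31]
  [13] addr=0x37 blk=13 s=5: VC-HIT | VC [61, 53, 50, 31]
  [14] addr=0x55 blk=21 s=5: MISS | VC [61, 53, 50, 31, 13]
  [15] addr=0x34 blk=13 s=5: VC-HIT | VC [61, 53, 50, 31, 21]

VC = [61, 53, 50, 31, 21]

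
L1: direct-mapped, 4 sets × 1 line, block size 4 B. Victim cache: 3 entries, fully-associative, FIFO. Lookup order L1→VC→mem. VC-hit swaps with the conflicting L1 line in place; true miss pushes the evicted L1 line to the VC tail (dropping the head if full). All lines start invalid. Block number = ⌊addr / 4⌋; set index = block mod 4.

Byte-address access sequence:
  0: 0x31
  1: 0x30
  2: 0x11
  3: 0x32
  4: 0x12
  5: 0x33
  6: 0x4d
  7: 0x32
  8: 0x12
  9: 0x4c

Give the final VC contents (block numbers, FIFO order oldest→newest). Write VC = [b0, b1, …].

  [0] addr=0x31 blk=12 s=0: MISS | VC []
  [1] addr=0x30 blk=12 s=0: L1-HIT | VC []
  [2] addr=0x11 blk=4 s=0: MISS | VC [12]
  [3] addr=0x32 blk=12 s=0: VC-HIT | VC [4]
  [4] addr=0x12 blk=4 s=0: VC-HIT | VC [12]
  [5] addr=0x33 blk=12 s=0: VC-HIT | VC [4]
  [6] addr=0x4d blk=19 s=3: MISS | VC [4]
  [7] addr=0x32 blk=12 s=0: L1-HIT | VC [4]
  [8] addr=0x12 blk=4 s=0: VC-HIT | VC [12]
  [9] addr=0x4c blk=19 s=3: L1-HIT | VC [12]

VC = [12]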